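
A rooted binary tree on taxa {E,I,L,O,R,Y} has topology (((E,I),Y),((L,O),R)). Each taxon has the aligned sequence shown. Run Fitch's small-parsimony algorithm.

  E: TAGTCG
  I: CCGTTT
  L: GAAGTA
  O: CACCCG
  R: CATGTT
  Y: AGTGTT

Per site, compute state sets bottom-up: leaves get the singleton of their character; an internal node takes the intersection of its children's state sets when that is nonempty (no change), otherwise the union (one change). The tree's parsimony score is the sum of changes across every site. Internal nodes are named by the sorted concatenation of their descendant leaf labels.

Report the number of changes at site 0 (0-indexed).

3

[col 0] EI: children E:{T}, I:{C} ∪→ {C,T}; cost 1
[col 0] EIY: children EI:{C,T}, Y:{A} ∪→ {A,C,T}; cost 1
[col 0] LO: children L:{G}, O:{C} ∪→ {C,G}; cost 1
[col 0] LOR: children LO:{C,G}, R:{C} ∩→ {C}; cost 0
[col 0] EILORY: children EIY:{A,C,T}, LOR:{C} ∩→ {C}; cost 0
[col 1] EI: children E:{A}, I:{C} ∪→ {A,C}; cost 1
[col 1] EIY: children EI:{A,C}, Y:{G} ∪→ {A,C,G}; cost 1
[col 1] LO: children L:{A}, O:{A} ∩→ {A}; cost 0
[col 1] LOR: children LO:{A}, R:{A} ∩→ {A}; cost 0
[col 1] EILORY: children EIY:{A,C,G}, LOR:{A} ∩→ {A}; cost 0
[col 2] EI: children E:{G}, I:{G} ∩→ {G}; cost 0
[col 2] EIY: children EI:{G}, Y:{T} ∪→ {G,T}; cost 1
[col 2] LO: children L:{A}, O:{C} ∪→ {A,C}; cost 1
[col 2] LOR: children LO:{A,C}, R:{T} ∪→ {A,C,T}; cost 1
[col 2] EILORY: children EIY:{G,T}, LOR:{A,C,T} ∩→ {T}; cost 0
[col 3] EI: children E:{T}, I:{T} ∩→ {T}; cost 0
[col 3] EIY: children EI:{T}, Y:{G} ∪→ {G,T}; cost 1
[col 3] LO: children L:{G}, O:{C} ∪→ {C,G}; cost 1
[col 3] LOR: children LO:{C,G}, R:{G} ∩→ {G}; cost 0
[col 3] EILORY: children EIY:{G,T}, LOR:{G} ∩→ {G}; cost 0
[col 4] EI: children E:{C}, I:{T} ∪→ {C,T}; cost 1
[col 4] EIY: children EI:{C,T}, Y:{T} ∩→ {T}; cost 0
[col 4] LO: children L:{T}, O:{C} ∪→ {C,T}; cost 1
[col 4] LOR: children LO:{C,T}, R:{T} ∩→ {T}; cost 0
[col 4] EILORY: children EIY:{T}, LOR:{T} ∩→ {T}; cost 0
[col 5] EI: children E:{G}, I:{T} ∪→ {G,T}; cost 1
[col 5] EIY: children EI:{G,T}, Y:{T} ∩→ {T}; cost 0
[col 5] LO: children L:{A}, O:{G} ∪→ {A,G}; cost 1
[col 5] LOR: children LO:{A,G}, R:{T} ∪→ {A,G,T}; cost 1
[col 5] EILORY: children EIY:{T}, LOR:{A,G,T} ∩→ {T}; cost 0
per-site changes: [3, 2, 3, 2, 2, 3]; total = 15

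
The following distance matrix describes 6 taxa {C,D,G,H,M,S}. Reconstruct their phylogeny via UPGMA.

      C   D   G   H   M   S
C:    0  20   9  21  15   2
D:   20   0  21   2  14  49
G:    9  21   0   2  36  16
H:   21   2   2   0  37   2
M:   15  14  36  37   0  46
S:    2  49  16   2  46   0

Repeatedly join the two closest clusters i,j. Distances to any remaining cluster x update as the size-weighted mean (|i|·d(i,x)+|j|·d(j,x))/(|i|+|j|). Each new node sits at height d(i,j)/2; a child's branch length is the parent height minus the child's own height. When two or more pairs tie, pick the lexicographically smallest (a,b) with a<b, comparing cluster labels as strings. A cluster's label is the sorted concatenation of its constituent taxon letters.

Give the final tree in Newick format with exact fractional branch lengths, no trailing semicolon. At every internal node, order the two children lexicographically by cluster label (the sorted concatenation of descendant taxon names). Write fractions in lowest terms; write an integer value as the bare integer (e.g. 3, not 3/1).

iteration 1: select C,S (d=2); attach at lengths (1, 1); label the merged cluster CS
  updated: d(CS,D)=69/2, d(CS,G)=25/2, d(CS,H)=23/2, d(CS,M)=61/2
iteration 2: select D,H (d=2); attach at lengths (1, 1); label the merged cluster DH
  updated: d(CS,DH)=23, d(DH,G)=23/2, d(DH,M)=51/2
iteration 3: select DH,G (d=23/2); attach at lengths (19/4, 23/4); label the merged cluster DGH
  updated: d(CS,DGH)=39/2, d(DGH,M)=29
iteration 4: select CS,DGH (d=39/2); attach at lengths (35/4, 4); label the merged cluster CDGHS
  updated: d(CDGHS,M)=148/5
iteration 5: select CDGHS,M (d=148/5); attach at lengths (101/20, 74/5); label the merged cluster CDGHMS
final tree: (((C:1,S:1):35/4,((D:1,H:1):19/4,G:23/4):4):101/20,M:74/5)
total length: 471/10

(((C:1,S:1):35/4,((D:1,H:1):19/4,G:23/4):4):101/20,M:74/5)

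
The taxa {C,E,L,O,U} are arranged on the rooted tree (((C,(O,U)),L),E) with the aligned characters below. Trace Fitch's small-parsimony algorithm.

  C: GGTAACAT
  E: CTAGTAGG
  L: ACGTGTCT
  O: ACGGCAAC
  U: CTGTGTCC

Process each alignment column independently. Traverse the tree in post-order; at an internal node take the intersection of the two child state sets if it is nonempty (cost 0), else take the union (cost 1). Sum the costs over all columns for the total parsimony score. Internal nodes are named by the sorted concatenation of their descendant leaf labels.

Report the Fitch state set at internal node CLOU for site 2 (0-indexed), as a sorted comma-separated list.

site 0, node OU: O={A} ∪ U={C} → {A,C} (+1)
site 0, node COU: C={G} ∪ OU={A,C} → {A,C,G} (+1)
site 0, node CLOU: COU={A,C,G} ∩ L={A} → {A} (+0)
site 0, node CELOU: CLOU={A} ∪ E={C} → {A,C} (+1)
site 1, node OU: O={C} ∪ U={T} → {C,T} (+1)
site 1, node COU: C={G} ∪ OU={C,T} → {C,G,T} (+1)
site 1, node CLOU: COU={C,G,T} ∩ L={C} → {C} (+0)
site 1, node CELOU: CLOU={C} ∪ E={T} → {C,T} (+1)
site 2, node OU: O={G} ∩ U={G} → {G} (+0)
site 2, node COU: C={T} ∪ OU={G} → {G,T} (+1)
site 2, node CLOU: COU={G,T} ∩ L={G} → {G} (+0)
site 2, node CELOU: CLOU={G} ∪ E={A} → {A,G} (+1)
site 3, node OU: O={G} ∪ U={T} → {G,T} (+1)
site 3, node COU: C={A} ∪ OU={G,T} → {A,G,T} (+1)
site 3, node CLOU: COU={A,G,T} ∩ L={T} → {T} (+0)
site 3, node CELOU: CLOU={T} ∪ E={G} → {G,T} (+1)
site 4, node OU: O={C} ∪ U={G} → {C,G} (+1)
site 4, node COU: C={A} ∪ OU={C,G} → {A,C,G} (+1)
site 4, node CLOU: COU={A,C,G} ∩ L={G} → {G} (+0)
site 4, node CELOU: CLOU={G} ∪ E={T} → {G,T} (+1)
site 5, node OU: O={A} ∪ U={T} → {A,T} (+1)
site 5, node COU: C={C} ∪ OU={A,T} → {A,C,T} (+1)
site 5, node CLOU: COU={A,C,T} ∩ L={T} → {T} (+0)
site 5, node CELOU: CLOU={T} ∪ E={A} → {A,T} (+1)
site 6, node OU: O={A} ∪ U={C} → {A,C} (+1)
site 6, node COU: C={A} ∩ OU={A,C} → {A} (+0)
site 6, node CLOU: COU={A} ∪ L={C} → {A,C} (+1)
site 6, node CELOU: CLOU={A,C} ∪ E={G} → {A,C,G} (+1)
site 7, node OU: O={C} ∩ U={C} → {C} (+0)
site 7, node COU: C={T} ∪ OU={C} → {C,T} (+1)
site 7, node CLOU: COU={C,T} ∩ L={T} → {T} (+0)
site 7, node CELOU: CLOU={T} ∪ E={G} → {G,T} (+1)
per-site changes: [3, 3, 2, 3, 3, 3, 3, 2]; total = 22

G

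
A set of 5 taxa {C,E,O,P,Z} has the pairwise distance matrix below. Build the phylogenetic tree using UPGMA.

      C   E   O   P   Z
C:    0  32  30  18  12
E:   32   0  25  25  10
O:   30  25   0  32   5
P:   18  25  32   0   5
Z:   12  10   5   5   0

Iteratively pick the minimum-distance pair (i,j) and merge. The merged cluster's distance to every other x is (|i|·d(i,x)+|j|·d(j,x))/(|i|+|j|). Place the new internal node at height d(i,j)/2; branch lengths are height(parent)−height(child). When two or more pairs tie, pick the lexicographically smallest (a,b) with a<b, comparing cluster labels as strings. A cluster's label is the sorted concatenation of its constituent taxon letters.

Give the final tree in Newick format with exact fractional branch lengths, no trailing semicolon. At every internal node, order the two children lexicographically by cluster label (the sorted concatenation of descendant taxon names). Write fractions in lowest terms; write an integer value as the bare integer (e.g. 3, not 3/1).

1. join O+Z (d=5) ⇒ OZ; edges |O|=5/2, |Z|=5/2
  updated: d(C,OZ)=21, d(E,OZ)=35/2, d(OZ,P)=37/2
2. join E+OZ (d=35/2) ⇒ EOZ; edges |E|=35/4, |OZ|=25/4
  updated: d(C,EOZ)=74/3, d(EOZ,P)=62/3
3. join C+P (d=18) ⇒ CP; edges |C|=9, |P|=9
  updated: d(CP,EOZ)=68/3
4. join CP+EOZ (d=68/3) ⇒ CEOPZ; edges |CP|=7/3, |EOZ|=31/12
final tree: ((C:9,P:9):7/3,(E:35/4,(O:5/2,Z:5/2):25/4):31/12)
total length: 515/12

((C:9,P:9):7/3,(E:35/4,(O:5/2,Z:5/2):25/4):31/12)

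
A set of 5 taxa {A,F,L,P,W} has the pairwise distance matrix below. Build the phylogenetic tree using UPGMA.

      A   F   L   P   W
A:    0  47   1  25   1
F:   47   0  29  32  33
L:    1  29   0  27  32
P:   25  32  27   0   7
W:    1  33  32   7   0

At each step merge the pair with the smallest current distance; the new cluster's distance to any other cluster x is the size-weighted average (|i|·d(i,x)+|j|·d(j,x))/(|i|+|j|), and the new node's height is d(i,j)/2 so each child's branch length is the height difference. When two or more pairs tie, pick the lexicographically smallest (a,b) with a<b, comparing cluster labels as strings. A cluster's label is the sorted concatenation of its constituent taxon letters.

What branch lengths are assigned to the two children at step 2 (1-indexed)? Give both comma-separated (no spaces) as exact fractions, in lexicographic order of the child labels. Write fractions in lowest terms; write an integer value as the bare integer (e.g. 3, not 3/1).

step 1: merge (A,L) at d=1; branch lengths A→1/2, L→1/2; new cluster AL
  updated: d(AL,F)=38, d(AL,P)=26, d(AL,W)=33/2
step 2: merge (P,W) at d=7; branch lengths P→7/2, W→7/2; new cluster PW
  updated: d(AL,PW)=85/4, d(F,PW)=65/2
step 3: merge (AL,PW) at d=85/4; branch lengths AL→81/8, PW→57/8; new cluster ALPW
  updated: d(ALPW,F)=141/4
step 4: merge (ALPW,F) at d=141/4; branch lengths ALPW→7, F→141/8; new cluster AFLPW
final tree: (((A:1/2,L:1/2):81/8,(P:7/2,W:7/2):57/8):7,F:141/8)
total length: 399/8

7/2,7/2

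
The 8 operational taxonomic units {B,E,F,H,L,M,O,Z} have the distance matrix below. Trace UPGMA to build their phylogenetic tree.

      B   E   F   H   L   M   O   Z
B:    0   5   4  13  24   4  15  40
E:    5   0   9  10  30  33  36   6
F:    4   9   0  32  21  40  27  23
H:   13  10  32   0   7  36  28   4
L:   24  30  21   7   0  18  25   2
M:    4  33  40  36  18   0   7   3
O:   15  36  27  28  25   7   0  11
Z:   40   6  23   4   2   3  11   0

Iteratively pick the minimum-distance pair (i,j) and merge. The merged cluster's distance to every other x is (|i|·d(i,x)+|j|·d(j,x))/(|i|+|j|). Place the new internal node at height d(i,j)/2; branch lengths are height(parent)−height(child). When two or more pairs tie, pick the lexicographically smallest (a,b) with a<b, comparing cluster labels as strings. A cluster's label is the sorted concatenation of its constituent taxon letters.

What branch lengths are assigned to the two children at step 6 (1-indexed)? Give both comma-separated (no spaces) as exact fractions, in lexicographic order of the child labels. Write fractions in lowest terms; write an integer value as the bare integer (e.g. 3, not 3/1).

1. join L+Z (d=2) ⇒ LZ; edges |L|=1, |Z|=1
  updated: d(B,LZ)=32, d(E,LZ)=18, d(F,LZ)=22, d(H,LZ)=11/2, d(LZ,M)=21/2, d(LZ,O)=18
2. join B+F (d=4) ⇒ BF; edges |B|=2, |F|=2
  updated: d(BF,E)=7, d(BF,H)=45/2, d(BF,LZ)=27, d(BF,M)=22, d(BF,O)=21
3. join H+LZ (d=11/2) ⇒ HLZ; edges |H|=11/4, |LZ|=7/4
  updated: d(BF,HLZ)=51/2, d(E,HLZ)=46/3, d(HLZ,M)=19, d(HLZ,O)=64/3
4. join BF+E (d=7) ⇒ BEF; edges |BF|=3/2, |E|=7/2
  updated: d(BEF,HLZ)=199/9, d(BEF,M)=77/3, d(BEF,O)=26
5. join M+O (d=7) ⇒ MO; edges |M|=7/2, |O|=7/2
  updated: d(BEF,MO)=155/6, d(HLZ,MO)=121/6
6. join HLZ+MO (d=121/6) ⇒ HLMOZ; edges |HLZ|=22/3, |MO|=79/12
  updated: d(BEF,HLMOZ)=118/5
7. join BEF+HLMOZ (d=118/5) ⇒ BEFHLMOZ; edges |BEF|=83/10, |HLMOZ|=103/60
final tree: (((B:2,F:2):3/2,E:7/2):83/10,((H:11/4,(L:1,Z:1):7/4):22/3,(M:7/2,O:7/2):79/12):103/60)
total length: 1393/30

22/3,79/12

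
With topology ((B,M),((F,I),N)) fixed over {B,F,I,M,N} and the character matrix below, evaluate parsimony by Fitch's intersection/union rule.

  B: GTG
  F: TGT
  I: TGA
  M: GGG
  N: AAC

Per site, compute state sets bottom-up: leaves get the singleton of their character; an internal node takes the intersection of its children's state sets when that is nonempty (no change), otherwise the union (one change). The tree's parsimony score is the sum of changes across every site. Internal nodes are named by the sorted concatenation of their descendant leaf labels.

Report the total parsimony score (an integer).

7

[col 0] BM: children B:{G}, M:{G} ∩→ {G}; cost 0
[col 0] FI: children F:{T}, I:{T} ∩→ {T}; cost 0
[col 0] FIN: children FI:{T}, N:{A} ∪→ {A,T}; cost 1
[col 0] BFIMN: children BM:{G}, FIN:{A,T} ∪→ {A,G,T}; cost 1
[col 1] BM: children B:{T}, M:{G} ∪→ {G,T}; cost 1
[col 1] FI: children F:{G}, I:{G} ∩→ {G}; cost 0
[col 1] FIN: children FI:{G}, N:{A} ∪→ {A,G}; cost 1
[col 1] BFIMN: children BM:{G,T}, FIN:{A,G} ∩→ {G}; cost 0
[col 2] BM: children B:{G}, M:{G} ∩→ {G}; cost 0
[col 2] FI: children F:{T}, I:{A} ∪→ {A,T}; cost 1
[col 2] FIN: children FI:{A,T}, N:{C} ∪→ {A,C,T}; cost 1
[col 2] BFIMN: children BM:{G}, FIN:{A,C,T} ∪→ {A,C,G,T}; cost 1
per-site changes: [2, 2, 3]; total = 7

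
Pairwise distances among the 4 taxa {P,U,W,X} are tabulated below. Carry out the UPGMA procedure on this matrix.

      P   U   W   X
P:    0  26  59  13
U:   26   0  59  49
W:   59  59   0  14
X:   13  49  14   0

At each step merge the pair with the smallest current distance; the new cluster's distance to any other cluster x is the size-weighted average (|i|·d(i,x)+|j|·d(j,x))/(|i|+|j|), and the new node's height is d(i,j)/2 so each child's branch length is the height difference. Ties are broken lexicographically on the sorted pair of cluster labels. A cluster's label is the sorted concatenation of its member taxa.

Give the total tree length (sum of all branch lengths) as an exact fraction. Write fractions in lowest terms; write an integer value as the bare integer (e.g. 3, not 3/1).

833/12

1. join P+X (d=13) ⇒ PX; edges |P|=13/2, |X|=13/2
  updated: d(PX,U)=75/2, d(PX,W)=73/2
2. join PX+W (d=73/2) ⇒ PWX; edges |PX|=47/4, |W|=73/4
  updated: d(PWX,U)=134/3
3. join PWX+U (d=134/3) ⇒ PUWX; edges |PWX|=49/12, |U|=67/3
final tree: (((P:13/2,X:13/2):47/4,W:73/4):49/12,U:67/3)
total length: 833/12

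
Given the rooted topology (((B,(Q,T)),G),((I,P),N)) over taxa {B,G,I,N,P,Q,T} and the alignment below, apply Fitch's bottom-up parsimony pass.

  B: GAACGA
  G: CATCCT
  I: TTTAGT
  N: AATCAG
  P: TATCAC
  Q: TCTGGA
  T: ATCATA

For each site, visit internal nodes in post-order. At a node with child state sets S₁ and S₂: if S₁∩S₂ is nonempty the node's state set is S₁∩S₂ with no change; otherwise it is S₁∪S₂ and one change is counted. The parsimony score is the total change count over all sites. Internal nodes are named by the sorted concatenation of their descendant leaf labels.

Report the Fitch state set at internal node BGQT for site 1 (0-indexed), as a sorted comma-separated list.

site 0, node QT: Q={T} ∪ T={A} → {A,T} (+1)
site 0, node BQT: B={G} ∪ QT={A,T} → {A,G,T} (+1)
site 0, node BGQT: BQT={A,G,T} ∪ G={C} → {A,C,G,T} (+1)
site 0, node IP: I={T} ∩ P={T} → {T} (+0)
site 0, node INP: IP={T} ∪ N={A} → {A,T} (+1)
site 0, node BGINPQT: BGQT={A,C,G,T} ∩ INP={A,T} → {A,T} (+0)
site 1, node QT: Q={C} ∪ T={T} → {C,T} (+1)
site 1, node BQT: B={A} ∪ QT={C,T} → {A,C,T} (+1)
site 1, node BGQT: BQT={A,C,T} ∩ G={A} → {A} (+0)
site 1, node IP: I={T} ∪ P={A} → {A,T} (+1)
site 1, node INP: IP={A,T} ∩ N={A} → {A} (+0)
site 1, node BGINPQT: BGQT={A} ∩ INP={A} → {A} (+0)
site 2, node QT: Q={T} ∪ T={C} → {C,T} (+1)
site 2, node BQT: B={A} ∪ QT={C,T} → {A,C,T} (+1)
site 2, node BGQT: BQT={A,C,T} ∩ G={T} → {T} (+0)
site 2, node IP: I={T} ∩ P={T} → {T} (+0)
site 2, node INP: IP={T} ∩ N={T} → {T} (+0)
site 2, node BGINPQT: BGQT={T} ∩ INP={T} → {T} (+0)
site 3, node QT: Q={G} ∪ T={A} → {A,G} (+1)
site 3, node BQT: B={C} ∪ QT={A,G} → {A,C,G} (+1)
site 3, node BGQT: BQT={A,C,G} ∩ G={C} → {C} (+0)
site 3, node IP: I={A} ∪ P={C} → {A,C} (+1)
site 3, node INP: IP={A,C} ∩ N={C} → {C} (+0)
site 3, node BGINPQT: BGQT={C} ∩ INP={C} → {C} (+0)
site 4, node QT: Q={G} ∪ T={T} → {G,T} (+1)
site 4, node BQT: B={G} ∩ QT={G,T} → {G} (+0)
site 4, node BGQT: BQT={G} ∪ G={C} → {C,G} (+1)
site 4, node IP: I={G} ∪ P={A} → {A,G} (+1)
site 4, node INP: IP={A,G} ∩ N={A} → {A} (+0)
site 4, node BGINPQT: BGQT={C,G} ∪ INP={A} → {A,C,G} (+1)
site 5, node QT: Q={A} ∩ T={A} → {A} (+0)
site 5, node BQT: B={A} ∩ QT={A} → {A} (+0)
site 5, node BGQT: BQT={A} ∪ G={T} → {A,T} (+1)
site 5, node IP: I={T} ∪ P={C} → {C,T} (+1)
site 5, node INP: IP={C,T} ∪ N={G} → {C,G,T} (+1)
site 5, node BGINPQT: BGQT={A,T} ∩ INP={C,G,T} → {T} (+0)
per-site changes: [4, 3, 2, 3, 4, 3]; total = 19

A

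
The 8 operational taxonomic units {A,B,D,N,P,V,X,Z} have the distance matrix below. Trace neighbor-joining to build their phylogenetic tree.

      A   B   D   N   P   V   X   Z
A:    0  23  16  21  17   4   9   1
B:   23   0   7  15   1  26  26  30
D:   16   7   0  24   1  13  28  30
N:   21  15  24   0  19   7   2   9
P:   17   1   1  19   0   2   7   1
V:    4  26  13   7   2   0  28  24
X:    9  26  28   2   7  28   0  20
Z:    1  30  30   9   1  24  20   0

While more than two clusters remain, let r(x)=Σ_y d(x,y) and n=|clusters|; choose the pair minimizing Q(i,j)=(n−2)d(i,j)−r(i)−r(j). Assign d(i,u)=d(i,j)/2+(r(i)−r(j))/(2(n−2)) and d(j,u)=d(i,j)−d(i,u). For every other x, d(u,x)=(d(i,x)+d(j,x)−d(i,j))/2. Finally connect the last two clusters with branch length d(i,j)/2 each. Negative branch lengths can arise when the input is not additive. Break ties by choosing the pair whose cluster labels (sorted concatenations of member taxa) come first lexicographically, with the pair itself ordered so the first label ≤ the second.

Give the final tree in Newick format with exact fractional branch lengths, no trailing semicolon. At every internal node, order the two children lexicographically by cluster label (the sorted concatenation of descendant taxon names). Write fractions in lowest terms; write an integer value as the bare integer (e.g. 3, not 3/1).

step 1: merge (B,D) at d=7, Q=-205; branch lengths B→17/4, D→11/4; new cluster BD
  updated: d(A,BD)=16, d(BD,N)=16, d(BD,P)=-5/2, d(BD,V)=16, d(BD,X)=47/2, d(BD,Z)=53/2
step 2: merge (N,X) at d=2, Q=-307/2; branch lengths N→-11/20, X→51/20; new cluster NX
  updated: d(A,NX)=14, d(BD,NX)=75/4, d(NX,P)=12, d(NX,V)=33/2, d(NX,Z)=27/2
step 3: merge (BD,P) at d=-5/2, Q=-457/4; branch lengths BD→141/32, P→-221/32; new cluster BDP
  updated: d(A,BDP)=71/4, d(BDP,NX)=133/8, d(BDP,V)=41/4, d(BDP,Z)=15
step 4: merge (A,Z) at d=1, Q=-349/4; branch lengths A→-55/24, Z→79/24; new cluster AZ
  updated: d(AZ,BDP)=127/8, d(AZ,NX)=53/4, d(AZ,V)=27/2
step 5: merge (AZ,NX) at d=53/4, Q=-125/2; branch lengths AZ→91/16, NX→121/16; new cluster ANXZ
  updated: d(ANXZ,BDP)=77/8, d(ANXZ,V)=67/8
step 6: merge (ANXZ,BDP) at d=77/8, Q=-113/4; branch lengths ANXZ→31/8, BDP→23/4; new cluster ABDNPXZ
  updated: d(ABDNPXZ,V)=9/2
step 7: merge (ABDNPXZ,V) at d=9/2; branch lengths ABDNPXZ→9/4, V→9/4; new cluster ABDNPVXZ
final tree: ((((A:-55/24,Z:79/24):91/16,(N:-11/20,X:51/20):121/16):31/8,((B:17/4,D:11/4):141/32,P:-221/32):23/4):9/4,V:9/4)
total length: 279/8

((((A:-55/24,Z:79/24):91/16,(N:-11/20,X:51/20):121/16):31/8,((B:17/4,D:11/4):141/32,P:-221/32):23/4):9/4,V:9/4)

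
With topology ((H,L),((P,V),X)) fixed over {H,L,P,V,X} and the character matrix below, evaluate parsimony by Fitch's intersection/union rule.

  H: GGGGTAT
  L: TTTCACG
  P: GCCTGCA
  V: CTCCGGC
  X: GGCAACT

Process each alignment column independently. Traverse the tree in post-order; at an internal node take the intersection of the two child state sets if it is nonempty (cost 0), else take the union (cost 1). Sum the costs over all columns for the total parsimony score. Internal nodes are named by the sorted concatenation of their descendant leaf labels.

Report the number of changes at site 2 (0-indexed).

HL@0: {G} ∪ {T} = {G,T} (union, +1)
PV@0: {G} ∪ {C} = {C,G} (union, +1)
PVX@0: {C,G} ∩ {G} = {G} (intersection, +0)
HLPVX@0: {G,T} ∩ {G} = {G} (intersection, +0)
HL@1: {G} ∪ {T} = {G,T} (union, +1)
PV@1: {C} ∪ {T} = {C,T} (union, +1)
PVX@1: {C,T} ∪ {G} = {C,G,T} (union, +1)
HLPVX@1: {G,T} ∩ {C,G,T} = {G,T} (intersection, +0)
HL@2: {G} ∪ {T} = {G,T} (union, +1)
PV@2: {C} ∩ {C} = {C} (intersection, +0)
PVX@2: {C} ∩ {C} = {C} (intersection, +0)
HLPVX@2: {G,T} ∪ {C} = {C,G,T} (union, +1)
HL@3: {G} ∪ {C} = {C,G} (union, +1)
PV@3: {T} ∪ {C} = {C,T} (union, +1)
PVX@3: {C,T} ∪ {A} = {A,C,T} (union, +1)
HLPVX@3: {C,G} ∩ {A,C,T} = {C} (intersection, +0)
HL@4: {T} ∪ {A} = {A,T} (union, +1)
PV@4: {G} ∩ {G} = {G} (intersection, +0)
PVX@4: {G} ∪ {A} = {A,G} (union, +1)
HLPVX@4: {A,T} ∩ {A,G} = {A} (intersection, +0)
HL@5: {A} ∪ {C} = {A,C} (union, +1)
PV@5: {C} ∪ {G} = {C,G} (union, +1)
PVX@5: {C,G} ∩ {C} = {C} (intersection, +0)
HLPVX@5: {A,C} ∩ {C} = {C} (intersection, +0)
HL@6: {T} ∪ {G} = {G,T} (union, +1)
PV@6: {A} ∪ {C} = {A,C} (union, +1)
PVX@6: {A,C} ∪ {T} = {A,C,T} (union, +1)
HLPVX@6: {G,T} ∩ {A,C,T} = {T} (intersection, +0)
per-site changes: [2, 3, 2, 3, 2, 2, 3]; total = 17

2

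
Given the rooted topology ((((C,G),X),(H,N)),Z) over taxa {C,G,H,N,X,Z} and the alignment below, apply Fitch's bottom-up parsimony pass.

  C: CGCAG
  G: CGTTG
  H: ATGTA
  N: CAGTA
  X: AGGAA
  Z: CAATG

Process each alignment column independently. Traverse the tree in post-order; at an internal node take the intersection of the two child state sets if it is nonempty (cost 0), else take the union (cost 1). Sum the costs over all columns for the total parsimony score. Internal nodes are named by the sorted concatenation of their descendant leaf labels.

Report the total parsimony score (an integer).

site 0, node CG: C={C} ∩ G={C} → {C} (+0)
site 0, node CGX: CG={C} ∪ X={A} → {A,C} (+1)
site 0, node HN: H={A} ∪ N={C} → {A,C} (+1)
site 0, node CGHNX: CGX={A,C} ∩ HN={A,C} → {A,C} (+0)
site 0, node CGHNXZ: CGHNX={A,C} ∩ Z={C} → {C} (+0)
site 1, node CG: C={G} ∩ G={G} → {G} (+0)
site 1, node CGX: CG={G} ∩ X={G} → {G} (+0)
site 1, node HN: H={T} ∪ N={A} → {A,T} (+1)
site 1, node CGHNX: CGX={G} ∪ HN={A,T} → {A,G,T} (+1)
site 1, node CGHNXZ: CGHNX={A,G,T} ∩ Z={A} → {A} (+0)
site 2, node CG: C={C} ∪ G={T} → {C,T} (+1)
site 2, node CGX: CG={C,T} ∪ X={G} → {C,G,T} (+1)
site 2, node HN: H={G} ∩ N={G} → {G} (+0)
site 2, node CGHNX: CGX={C,G,T} ∩ HN={G} → {G} (+0)
site 2, node CGHNXZ: CGHNX={G} ∪ Z={A} → {A,G} (+1)
site 3, node CG: C={A} ∪ G={T} → {A,T} (+1)
site 3, node CGX: CG={A,T} ∩ X={A} → {A} (+0)
site 3, node HN: H={T} ∩ N={T} → {T} (+0)
site 3, node CGHNX: CGX={A} ∪ HN={T} → {A,T} (+1)
site 3, node CGHNXZ: CGHNX={A,T} ∩ Z={T} → {T} (+0)
site 4, node CG: C={G} ∩ G={G} → {G} (+0)
site 4, node CGX: CG={G} ∪ X={A} → {A,G} (+1)
site 4, node HN: H={A} ∩ N={A} → {A} (+0)
site 4, node CGHNX: CGX={A,G} ∩ HN={A} → {A} (+0)
site 4, node CGHNXZ: CGHNX={A} ∪ Z={G} → {A,G} (+1)
per-site changes: [2, 2, 3, 2, 2]; total = 11

11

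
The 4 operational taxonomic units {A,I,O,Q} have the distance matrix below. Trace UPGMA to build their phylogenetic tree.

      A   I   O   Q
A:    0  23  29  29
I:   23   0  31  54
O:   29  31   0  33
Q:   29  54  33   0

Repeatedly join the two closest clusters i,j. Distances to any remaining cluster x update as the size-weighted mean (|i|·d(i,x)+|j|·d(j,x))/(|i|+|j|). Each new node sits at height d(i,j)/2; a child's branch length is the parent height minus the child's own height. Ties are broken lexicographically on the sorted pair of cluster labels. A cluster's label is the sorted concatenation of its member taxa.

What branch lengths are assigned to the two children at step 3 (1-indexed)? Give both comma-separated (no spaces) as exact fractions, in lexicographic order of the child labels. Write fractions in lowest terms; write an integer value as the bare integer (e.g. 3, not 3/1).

step 1: merge (A,I) at d=23; branch lengths A→23/2, I→23/2; new cluster AI
  updated: d(AI,O)=30, d(AI,Q)=83/2
step 2: merge (AI,O) at d=30; branch lengths AI→7/2, O→15; new cluster AIO
  updated: d(AIO,Q)=116/3
step 3: merge (AIO,Q) at d=116/3; branch lengths AIO→13/3, Q→58/3; new cluster AIOQ
final tree: (((A:23/2,I:23/2):7/2,O:15):13/3,Q:58/3)
total length: 391/6

13/3,58/3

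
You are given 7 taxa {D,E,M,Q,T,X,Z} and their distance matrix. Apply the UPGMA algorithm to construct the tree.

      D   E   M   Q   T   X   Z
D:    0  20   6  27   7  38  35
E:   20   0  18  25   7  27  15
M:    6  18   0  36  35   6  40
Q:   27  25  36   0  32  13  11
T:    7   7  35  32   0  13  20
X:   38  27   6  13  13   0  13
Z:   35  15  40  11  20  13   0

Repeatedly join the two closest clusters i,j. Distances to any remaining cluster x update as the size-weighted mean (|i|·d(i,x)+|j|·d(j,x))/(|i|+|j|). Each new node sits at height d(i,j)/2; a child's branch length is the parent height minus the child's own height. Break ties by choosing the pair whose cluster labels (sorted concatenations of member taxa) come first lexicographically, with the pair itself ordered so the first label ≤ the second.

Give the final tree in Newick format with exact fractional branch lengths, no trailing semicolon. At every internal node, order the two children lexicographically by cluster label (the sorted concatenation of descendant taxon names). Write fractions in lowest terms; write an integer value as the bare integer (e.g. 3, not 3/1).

(((D:3,M:3):7,(E:7/2,T:7/2):13/2):37/12,((Q:11/2,Z:11/2):1,X:13/2):79/12)

iteration 1: select D,M (d=6); attach at lengths (3, 3); label the merged cluster DM
  updated: d(DM,E)=19, d(DM,Q)=63/2, d(DM,T)=21, d(DM,X)=22, d(DM,Z)=75/2
iteration 2: select E,T (d=7); attach at lengths (7/2, 7/2); label the merged cluster ET
  updated: d(DM,ET)=20, d(ET,Q)=57/2, d(ET,X)=20, d(ET,Z)=35/2
iteration 3: select Q,Z (d=11); attach at lengths (11/2, 11/2); label the merged cluster QZ
  updated: d(DM,QZ)=69/2, d(ET,QZ)=23, d(QZ,X)=13
iteration 4: select QZ,X (d=13); attach at lengths (1, 13/2); label the merged cluster QXZ
  updated: d(DM,QXZ)=91/3, d(ET,QXZ)=22
iteration 5: select DM,ET (d=20); attach at lengths (7, 13/2); label the merged cluster DEMT
  updated: d(DEMT,QXZ)=157/6
iteration 6: select DEMT,QXZ (d=157/6); attach at lengths (37/12, 79/12); label the merged cluster DEMQTXZ
final tree: (((D:3,M:3):7,(E:7/2,T:7/2):13/2):37/12,((Q:11/2,Z:11/2):1,X:13/2):79/12)
total length: 164/3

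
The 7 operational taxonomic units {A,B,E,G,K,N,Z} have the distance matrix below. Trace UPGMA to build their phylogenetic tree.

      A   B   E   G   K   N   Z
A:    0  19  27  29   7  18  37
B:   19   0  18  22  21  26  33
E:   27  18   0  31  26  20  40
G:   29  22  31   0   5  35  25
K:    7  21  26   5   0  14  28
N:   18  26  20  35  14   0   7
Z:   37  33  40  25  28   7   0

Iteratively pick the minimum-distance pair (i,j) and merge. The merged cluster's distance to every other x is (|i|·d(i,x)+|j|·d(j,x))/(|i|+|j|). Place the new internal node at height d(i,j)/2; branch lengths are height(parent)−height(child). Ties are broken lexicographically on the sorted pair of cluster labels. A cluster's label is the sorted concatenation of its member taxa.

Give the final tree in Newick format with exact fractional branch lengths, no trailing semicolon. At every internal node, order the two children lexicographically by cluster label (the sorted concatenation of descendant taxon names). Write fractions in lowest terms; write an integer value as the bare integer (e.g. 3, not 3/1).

iteration 1: select G,K (d=5); attach at lengths (5/2, 5/2); label the merged cluster GK
  updated: d(A,GK)=18, d(B,GK)=43/2, d(E,GK)=57/2, d(GK,N)=49/2, d(GK,Z)=53/2
iteration 2: select N,Z (d=7); attach at lengths (7/2, 7/2); label the merged cluster NZ
  updated: d(A,NZ)=55/2, d(B,NZ)=59/2, d(E,NZ)=30, d(GK,NZ)=51/2
iteration 3: select A,GK (d=18); attach at lengths (9, 13/2); label the merged cluster AGK
  updated: d(AGK,B)=62/3, d(AGK,E)=28, d(AGK,NZ)=157/6
iteration 4: select B,E (d=18); attach at lengths (9, 9); label the merged cluster BE
  updated: d(AGK,BE)=73/3, d(BE,NZ)=119/4
iteration 5: select AGK,BE (d=73/3); attach at lengths (19/6, 19/6); label the merged cluster ABEGK
  updated: d(ABEGK,NZ)=138/5
iteration 6: select ABEGK,NZ (d=138/5); attach at lengths (49/30, 103/10); label the merged cluster ABEGKNZ
final tree: (((A:9,(G:5/2,K:5/2):13/2):19/6,(B:9,E:9):19/6):49/30,(N:7/2,Z:7/2):103/10)
total length: 1913/30

(((A:9,(G:5/2,K:5/2):13/2):19/6,(B:9,E:9):19/6):49/30,(N:7/2,Z:7/2):103/10)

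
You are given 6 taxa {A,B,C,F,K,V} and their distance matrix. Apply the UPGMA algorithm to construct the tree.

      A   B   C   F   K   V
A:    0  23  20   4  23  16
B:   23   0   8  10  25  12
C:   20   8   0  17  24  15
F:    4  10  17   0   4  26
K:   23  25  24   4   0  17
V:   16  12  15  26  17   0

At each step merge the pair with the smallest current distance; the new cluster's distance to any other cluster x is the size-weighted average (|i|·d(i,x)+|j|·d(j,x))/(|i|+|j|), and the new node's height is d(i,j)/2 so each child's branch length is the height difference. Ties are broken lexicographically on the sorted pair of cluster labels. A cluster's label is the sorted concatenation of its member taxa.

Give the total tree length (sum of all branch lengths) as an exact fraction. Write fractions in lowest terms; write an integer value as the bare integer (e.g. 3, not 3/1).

707/18

step 1: merge (A,F) at d=4; branch lengths A→2, F→2; new cluster AF
  updated: d(AF,B)=33/2, d(AF,C)=37/2, d(AF,K)=27/2, d(AF,V)=21
step 2: merge (B,C) at d=8; branch lengths B→4, C→4; new cluster BC
  updated: d(AF,BC)=35/2, d(BC,K)=49/2, d(BC,V)=27/2
step 3: merge (AF,K) at d=27/2; branch lengths AF→19/4, K→27/4; new cluster AFK
  updated: d(AFK,BC)=119/6, d(AFK,V)=59/3
step 4: merge (BC,V) at d=27/2; branch lengths BC→11/4, V→27/4; new cluster BCV
  updated: d(AFK,BCV)=178/9
step 5: merge (AFK,BCV) at d=178/9; branch lengths AFK→113/36, BCV→113/36; new cluster ABCFKV
final tree: (((A:2,F:2):19/4,K:27/4):113/36,((B:4,C:4):11/4,V:27/4):113/36)
total length: 707/18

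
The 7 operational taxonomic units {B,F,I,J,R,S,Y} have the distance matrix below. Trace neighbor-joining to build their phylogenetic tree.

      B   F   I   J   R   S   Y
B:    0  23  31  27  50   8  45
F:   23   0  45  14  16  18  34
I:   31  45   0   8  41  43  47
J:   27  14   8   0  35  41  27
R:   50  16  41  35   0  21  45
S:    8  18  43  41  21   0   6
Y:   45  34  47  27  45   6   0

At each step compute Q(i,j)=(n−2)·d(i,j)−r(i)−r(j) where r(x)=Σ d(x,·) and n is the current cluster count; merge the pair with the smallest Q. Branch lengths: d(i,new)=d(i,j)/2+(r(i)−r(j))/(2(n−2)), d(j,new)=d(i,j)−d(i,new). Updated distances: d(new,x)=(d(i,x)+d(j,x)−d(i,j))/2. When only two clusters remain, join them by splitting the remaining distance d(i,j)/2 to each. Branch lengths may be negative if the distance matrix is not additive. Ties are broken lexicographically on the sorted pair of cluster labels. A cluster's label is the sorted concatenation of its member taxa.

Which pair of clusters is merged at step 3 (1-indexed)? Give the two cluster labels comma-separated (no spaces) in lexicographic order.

step 1: merge (I,J) at d=8, Q=-327; branch lengths I→103/10, J→-23/10; new cluster IJ
  updated: d(B,IJ)=25, d(F,IJ)=51/2, d(IJ,R)=34, d(IJ,S)=38, d(IJ,Y)=33
step 2: merge (S,Y) at d=6, Q=-230; branch lengths S→-6, Y→12; new cluster SY
  updated: d(B,SY)=47/2, d(F,SY)=23, d(IJ,SY)=65/2, d(R,SY)=30
step 3: merge (F,R) at d=16, Q=-339/2; branch lengths F→11/12, R→181/12; new cluster FR
  updated: d(B,FR)=57/2, d(FR,IJ)=87/4, d(FR,SY)=37/2
step 4: merge (B,IJ) at d=25, Q=-425/4; branch lengths B→191/16, IJ→209/16; new cluster BIJ
  updated: d(BIJ,FR)=101/8, d(BIJ,SY)=31/2
step 5: merge (BIJ,FR) at d=101/8, Q=-373/8; branch lengths BIJ→77/16, FR→125/16; new cluster BFIJR
  updated: d(BFIJR,SY)=171/16
step 6: merge (BFIJR,SY) at d=171/16; branch lengths BFIJR→171/32, SY→171/32; new cluster BFIJRSY
final tree: (((B:191/16,(I:103/10,J:-23/10):209/16):77/16,(F:11/12,R:181/12):125/16):171/32,(S:-6,Y:12):171/32)
total length: 1253/16

F,R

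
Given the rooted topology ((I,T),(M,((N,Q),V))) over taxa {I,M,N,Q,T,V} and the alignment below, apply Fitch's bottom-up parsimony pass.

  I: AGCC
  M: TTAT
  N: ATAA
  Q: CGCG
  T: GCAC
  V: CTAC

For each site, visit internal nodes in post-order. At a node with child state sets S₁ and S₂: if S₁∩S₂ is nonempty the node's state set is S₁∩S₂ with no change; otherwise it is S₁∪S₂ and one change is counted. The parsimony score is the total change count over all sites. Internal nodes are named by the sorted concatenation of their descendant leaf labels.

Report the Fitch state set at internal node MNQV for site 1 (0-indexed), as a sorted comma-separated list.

T

[col 0] IT: children I:{A}, T:{G} ∪→ {A,G}; cost 1
[col 0] NQ: children N:{A}, Q:{C} ∪→ {A,C}; cost 1
[col 0] NQV: children NQ:{A,C}, V:{C} ∩→ {C}; cost 0
[col 0] MNQV: children M:{T}, NQV:{C} ∪→ {C,T}; cost 1
[col 0] IMNQTV: children IT:{A,G}, MNQV:{C,T} ∪→ {A,C,G,T}; cost 1
[col 1] IT: children I:{G}, T:{C} ∪→ {C,G}; cost 1
[col 1] NQ: children N:{T}, Q:{G} ∪→ {G,T}; cost 1
[col 1] NQV: children NQ:{G,T}, V:{T} ∩→ {T}; cost 0
[col 1] MNQV: children M:{T}, NQV:{T} ∩→ {T}; cost 0
[col 1] IMNQTV: children IT:{C,G}, MNQV:{T} ∪→ {C,G,T}; cost 1
[col 2] IT: children I:{C}, T:{A} ∪→ {A,C}; cost 1
[col 2] NQ: children N:{A}, Q:{C} ∪→ {A,C}; cost 1
[col 2] NQV: children NQ:{A,C}, V:{A} ∩→ {A}; cost 0
[col 2] MNQV: children M:{A}, NQV:{A} ∩→ {A}; cost 0
[col 2] IMNQTV: children IT:{A,C}, MNQV:{A} ∩→ {A}; cost 0
[col 3] IT: children I:{C}, T:{C} ∩→ {C}; cost 0
[col 3] NQ: children N:{A}, Q:{G} ∪→ {A,G}; cost 1
[col 3] NQV: children NQ:{A,G}, V:{C} ∪→ {A,C,G}; cost 1
[col 3] MNQV: children M:{T}, NQV:{A,C,G} ∪→ {A,C,G,T}; cost 1
[col 3] IMNQTV: children IT:{C}, MNQV:{A,C,G,T} ∩→ {C}; cost 0
per-site changes: [4, 3, 2, 3]; total = 12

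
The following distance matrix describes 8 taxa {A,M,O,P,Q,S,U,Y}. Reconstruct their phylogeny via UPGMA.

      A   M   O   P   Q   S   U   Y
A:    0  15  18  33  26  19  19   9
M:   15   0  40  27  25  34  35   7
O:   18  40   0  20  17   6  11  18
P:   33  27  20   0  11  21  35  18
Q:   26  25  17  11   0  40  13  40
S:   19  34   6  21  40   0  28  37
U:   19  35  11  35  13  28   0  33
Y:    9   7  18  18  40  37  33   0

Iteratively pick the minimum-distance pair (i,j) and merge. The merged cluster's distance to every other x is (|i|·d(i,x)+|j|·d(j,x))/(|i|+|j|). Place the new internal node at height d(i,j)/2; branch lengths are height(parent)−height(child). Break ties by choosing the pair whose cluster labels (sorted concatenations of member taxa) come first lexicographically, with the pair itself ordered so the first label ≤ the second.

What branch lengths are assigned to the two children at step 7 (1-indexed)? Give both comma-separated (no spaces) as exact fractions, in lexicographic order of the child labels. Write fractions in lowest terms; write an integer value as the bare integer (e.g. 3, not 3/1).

iteration 1: select O,S (d=6); attach at lengths (3, 3); label the merged cluster OS
  updated: d(A,OS)=37/2, d(M,OS)=37, d(OS,P)=41/2, d(OS,Q)=57/2, d(OS,U)=39/2, d(OS,Y)=55/2
iteration 2: select M,Y (d=7); attach at lengths (7/2, 7/2); label the merged cluster MY
  updated: d(A,MY)=12, d(MY,OS)=129/4, d(MY,P)=45/2, d(MY,Q)=65/2, d(MY,U)=34
iteration 3: select P,Q (d=11); attach at lengths (11/2, 11/2); label the merged cluster PQ
  updated: d(A,PQ)=59/2, d(MY,PQ)=55/2, d(OS,PQ)=49/2, d(PQ,U)=24
iteration 4: select A,MY (d=12); attach at lengths (6, 5/2); label the merged cluster AMY
  updated: d(AMY,OS)=83/3, d(AMY,PQ)=169/6, d(AMY,U)=29
iteration 5: select OS,U (d=39/2); attach at lengths (27/4, 39/4); label the merged cluster OSU
  updated: d(AMY,OSU)=253/9, d(OSU,PQ)=73/3
iteration 6: select OSU,PQ (d=73/3); attach at lengths (29/12, 20/3); label the merged cluster OPQSU
  updated: d(AMY,OPQSU)=422/15
iteration 7: select AMY,OPQSU (d=422/15); attach at lengths (121/15, 19/10); label the merged cluster AMOPQSUY
final tree: ((A:6,(M:7/2,Y:7/2):5/2):121/15,(((O:3,S:3):27/4,U:39/4):29/12,(P:11/2,Q:11/2):20/3):19/10)
total length: 1361/20

121/15,19/10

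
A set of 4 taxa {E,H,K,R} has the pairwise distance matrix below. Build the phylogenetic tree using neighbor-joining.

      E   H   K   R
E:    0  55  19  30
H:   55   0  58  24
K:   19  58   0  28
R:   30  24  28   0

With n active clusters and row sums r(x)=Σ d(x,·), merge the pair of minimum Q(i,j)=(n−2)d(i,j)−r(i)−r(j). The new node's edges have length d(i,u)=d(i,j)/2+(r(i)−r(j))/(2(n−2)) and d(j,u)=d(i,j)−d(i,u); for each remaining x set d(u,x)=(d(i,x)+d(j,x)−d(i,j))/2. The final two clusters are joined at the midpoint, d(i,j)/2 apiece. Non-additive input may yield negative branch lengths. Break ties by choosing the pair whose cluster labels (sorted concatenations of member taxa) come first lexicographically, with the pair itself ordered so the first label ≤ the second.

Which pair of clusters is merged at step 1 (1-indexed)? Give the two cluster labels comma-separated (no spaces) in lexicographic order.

iteration 1: select E,K (d=19, Q=-171); attach at lengths (37/4, 39/4); label the merged cluster EK
  updated: d(EK,H)=47, d(EK,R)=39/2
iteration 2: select EK,H (d=47, Q=-181/2); attach at lengths (85/4, 103/4); label the merged cluster EHK
  updated: d(EHK,R)=-7/4
iteration 3: select EHK,R (d=-7/4); attach at lengths (-7/8, -7/8); label the merged cluster EHKR
final tree: (((E:37/4,K:39/4):85/4,H:103/4):-7/8,R:-7/8)
total length: 257/4

E,K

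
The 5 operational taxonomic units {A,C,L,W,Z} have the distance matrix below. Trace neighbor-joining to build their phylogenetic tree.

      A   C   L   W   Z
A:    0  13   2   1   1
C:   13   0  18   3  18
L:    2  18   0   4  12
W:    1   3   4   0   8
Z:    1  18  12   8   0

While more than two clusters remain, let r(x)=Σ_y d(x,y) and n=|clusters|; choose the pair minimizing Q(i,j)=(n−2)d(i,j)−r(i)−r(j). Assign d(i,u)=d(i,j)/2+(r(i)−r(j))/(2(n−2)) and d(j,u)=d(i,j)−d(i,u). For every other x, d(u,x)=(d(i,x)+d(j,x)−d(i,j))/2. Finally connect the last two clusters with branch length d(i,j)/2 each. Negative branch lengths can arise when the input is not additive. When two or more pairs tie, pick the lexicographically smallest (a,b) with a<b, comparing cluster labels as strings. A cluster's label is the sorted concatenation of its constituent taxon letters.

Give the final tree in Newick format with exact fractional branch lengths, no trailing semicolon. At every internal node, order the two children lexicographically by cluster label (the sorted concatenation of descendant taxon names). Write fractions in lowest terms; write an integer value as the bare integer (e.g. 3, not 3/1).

(((A:-7/2,Z:9/2):5/2,(C:15/2,W:-9/2):11/2):2,L:2)

1. join C+W (d=3, Q=-59) ⇒ CW; edges |C|=15/2, |W|=-9/2
  updated: d(A,CW)=11/2, d(CW,L)=19/2, d(CW,Z)=23/2
2. join A+Z (d=1, Q=-31) ⇒ AZ; edges |A|=-7/2, |Z|=9/2
  updated: d(AZ,CW)=8, d(AZ,L)=13/2
3. join AZ+CW (d=8, Q=-24) ⇒ ACWZ; edges |AZ|=5/2, |CW|=11/2
  updated: d(ACWZ,L)=4
4. join ACWZ+L (d=4) ⇒ ACLWZ; edges |ACWZ|=2, |L|=2
final tree: (((A:-7/2,Z:9/2):5/2,(C:15/2,W:-9/2):11/2):2,L:2)
total length: 16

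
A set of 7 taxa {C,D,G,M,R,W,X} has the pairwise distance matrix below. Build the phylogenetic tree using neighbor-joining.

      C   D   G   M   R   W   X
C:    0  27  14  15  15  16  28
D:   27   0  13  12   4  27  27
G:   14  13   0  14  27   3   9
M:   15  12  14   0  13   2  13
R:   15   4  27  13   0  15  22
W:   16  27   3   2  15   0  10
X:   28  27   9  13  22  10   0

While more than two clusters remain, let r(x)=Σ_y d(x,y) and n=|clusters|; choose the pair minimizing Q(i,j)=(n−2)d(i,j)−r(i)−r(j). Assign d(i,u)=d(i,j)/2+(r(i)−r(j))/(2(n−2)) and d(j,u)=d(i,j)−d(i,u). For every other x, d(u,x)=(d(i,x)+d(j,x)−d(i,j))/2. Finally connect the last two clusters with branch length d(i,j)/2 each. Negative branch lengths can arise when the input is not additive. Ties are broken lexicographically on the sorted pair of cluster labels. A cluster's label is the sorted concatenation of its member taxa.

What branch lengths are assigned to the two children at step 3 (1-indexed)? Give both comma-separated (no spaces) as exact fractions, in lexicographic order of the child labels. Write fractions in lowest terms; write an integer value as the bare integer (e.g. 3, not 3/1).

step 1: merge (D,R) at d=4, Q=-186; branch lengths D→17/5, R→3/5; new cluster DR
  updated: d(C,DR)=19, d(DR,G)=18, d(DR,M)=21/2, d(DR,W)=19, d(DR,X)=45/2
step 2: merge (C,DR) at d=19, Q=-105; branch lengths C→79/8, DR→73/8; new cluster CDR
  updated: d(CDR,G)=13/2, d(CDR,M)=13/4, d(CDR,W)=8, d(CDR,X)=63/4
step 3: merge (CDR,M) at d=13/4, Q=-56; branch lengths CDR→11/6, M→17/12; new cluster CDMR
  updated: d(CDMR,G)=69/8, d(CDMR,W)=27/8, d(CDMR,X)=51/4
step 4: merge (CDMR,W) at d=27/8, Q=-275/8; branch lengths CDMR→121/32, W→-13/32; new cluster CDMRW
  updated: d(CDMRW,G)=33/8, d(CDMRW,X)=155/16
step 5: merge (CDMRW,G) at d=33/8, Q=-365/16; branch lengths CDMRW→77/32, G→55/32; new cluster CDGMRW
  updated: d(CDGMRW,X)=233/32
step 6: merge (CDGMRW,X) at d=233/32; branch lengths CDGMRW→233/64, X→233/64; new cluster CDGMRWX
final tree: (((((C:79/8,(D:17/5,R:3/5):73/8):11/6,M:17/12):121/32,W:-13/32):77/32,G:55/32):233/64,X:233/64)
total length: 1313/32

11/6,17/12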